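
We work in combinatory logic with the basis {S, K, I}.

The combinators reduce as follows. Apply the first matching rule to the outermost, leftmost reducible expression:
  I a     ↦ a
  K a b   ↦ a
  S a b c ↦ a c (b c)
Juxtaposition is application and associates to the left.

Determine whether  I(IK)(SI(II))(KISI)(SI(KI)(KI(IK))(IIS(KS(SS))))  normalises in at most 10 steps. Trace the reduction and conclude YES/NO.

Answer: NO — after 10 steps the term is I(IIS(KS(SS)))(II(SI(KI)(KI(IK))(IIS(KS(SS))))), not yet normal

Derivation:
  start: I(IK)(SI(II))(KISI)(SI(KI)(KI(IK))(IIS(KS(SS))))
  step 1: IK(SI(II))(KISI)(SI(KI)(KI(IK))(IIS(KS(SS))))
  step 2: K(SI(II))(KISI)(SI(KI)(KI(IK))(IIS(KS(SS))))
  step 3: SI(II)(SI(KI)(KI(IK))(IIS(KS(SS))))
  step 4: I(SI(KI)(KI(IK))(IIS(KS(SS))))(II(SI(KI)(KI(IK))(IIS(KS(SS)))))
  step 5: SI(KI)(KI(IK))(IIS(KS(SS)))(II(SI(KI)(KI(IK))(IIS(KS(SS)))))
  step 6: I(KI(IK))(KI(KI(IK)))(IIS(KS(SS)))(II(SI(KI)(KI(IK))(IIS(KS(SS)))))
  step 7: KI(IK)(KI(KI(IK)))(IIS(KS(SS)))(II(SI(KI)(KI(IK))(IIS(KS(SS)))))
  step 8: I(KI(KI(IK)))(IIS(KS(SS)))(II(SI(KI)(KI(IK))(IIS(KS(SS)))))
  step 9: KI(KI(IK))(IIS(KS(SS)))(II(SI(KI)(KI(IK))(IIS(KS(SS)))))
  step 10: I(IIS(KS(SS)))(II(SI(KI)(KI(IK))(IIS(KS(SS)))))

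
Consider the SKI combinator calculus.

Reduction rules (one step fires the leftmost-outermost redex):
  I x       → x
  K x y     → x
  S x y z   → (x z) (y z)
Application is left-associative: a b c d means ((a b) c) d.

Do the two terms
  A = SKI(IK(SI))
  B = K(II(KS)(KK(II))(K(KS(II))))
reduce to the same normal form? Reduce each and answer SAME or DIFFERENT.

Answer: DIFFERENT — A ⇓ K(SI), B ⇓ K(S(KS))

Derivation:
Term A:
  start: SKI(IK(SI))
  step 1: K(IK(SI))(I(IK(SI)))
  step 2: IK(SI)
  step 3: K(SI)

Term B:
  start: K(II(KS)(KK(II))(K(KS(II))))
  step 1: K(I(KS)(KK(II))(K(KS(II))))
  step 2: K(KS(KK(II))(K(KS(II))))
  step 3: K(S(K(KS(II))))
  step 4: K(S(KS))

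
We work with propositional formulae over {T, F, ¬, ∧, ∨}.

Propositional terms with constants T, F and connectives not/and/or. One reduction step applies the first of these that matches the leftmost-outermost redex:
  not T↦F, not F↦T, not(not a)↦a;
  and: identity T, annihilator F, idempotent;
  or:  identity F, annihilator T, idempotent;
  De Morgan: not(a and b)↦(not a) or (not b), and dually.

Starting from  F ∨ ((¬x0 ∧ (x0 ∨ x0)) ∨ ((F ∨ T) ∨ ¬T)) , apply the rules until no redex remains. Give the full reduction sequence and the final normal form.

  start: F ∨ ((¬x0 ∧ (x0 ∨ x0)) ∨ ((F ∨ T) ∨ ¬T))
  [1] (¬x0 ∧ (x0 ∨ x0)) ∨ ((F ∨ T) ∨ ¬T)
  [2] (¬x0 ∧ x0) ∨ ((F ∨ T) ∨ ¬T)
  [3] (¬x0 ∧ x0) ∨ (T ∨ ¬T)
  [4] (¬x0 ∧ x0) ∨ T
  [5] T

Answer: normal form = T  (in 5 steps)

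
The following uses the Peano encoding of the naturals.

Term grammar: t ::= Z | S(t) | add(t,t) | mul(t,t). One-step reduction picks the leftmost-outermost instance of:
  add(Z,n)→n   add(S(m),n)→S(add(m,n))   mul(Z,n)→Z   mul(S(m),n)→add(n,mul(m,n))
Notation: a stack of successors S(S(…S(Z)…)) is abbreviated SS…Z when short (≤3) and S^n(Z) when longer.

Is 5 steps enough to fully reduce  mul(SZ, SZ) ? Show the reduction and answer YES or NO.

Answer: YES — reaches normal form SZ in 4 ≤ 5 steps

Reduction:
  start: mul(SZ, SZ)
  step 1: add(SZ, mul(Z, SZ))
  step 2: S(add(Z, mul(Z, SZ)))
  step 3: S(mul(Z, SZ))
  step 4: SZ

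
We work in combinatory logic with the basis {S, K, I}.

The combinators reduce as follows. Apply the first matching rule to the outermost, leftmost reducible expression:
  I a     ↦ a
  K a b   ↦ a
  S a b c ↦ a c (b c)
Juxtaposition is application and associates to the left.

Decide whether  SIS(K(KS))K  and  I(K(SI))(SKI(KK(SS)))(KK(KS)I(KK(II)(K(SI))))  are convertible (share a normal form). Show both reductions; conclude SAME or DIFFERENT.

Answer: DIFFERENT — A ⇓ S, B ⇓ SII

Reduction:
Term A:
  start: SIS(K(KS))K
  →1  I(K(KS))(S(K(KS)))K
  →2  K(KS)(S(K(KS)))K
  →3  KSK
  →4  S

Term B:
  start: I(K(SI))(SKI(KK(SS)))(KK(KS)I(KK(II)(K(SI))))
  →1  K(SI)(SKI(KK(SS)))(KK(KS)I(KK(II)(K(SI))))
  →2  SI(KK(KS)I(KK(II)(K(SI))))
  →3  SI(KI(KK(II)(K(SI))))
  →4  SII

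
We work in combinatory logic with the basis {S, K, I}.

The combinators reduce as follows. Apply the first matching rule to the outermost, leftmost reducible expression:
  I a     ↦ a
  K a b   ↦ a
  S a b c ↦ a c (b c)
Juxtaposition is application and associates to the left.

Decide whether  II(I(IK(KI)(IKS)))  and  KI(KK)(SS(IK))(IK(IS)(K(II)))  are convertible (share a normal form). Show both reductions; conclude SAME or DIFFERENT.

Term A:
  start: II(I(IK(KI)(IKS)))
  →1  I(I(IK(KI)(IKS)))
  →2  I(IK(KI)(IKS))
  →3  IK(KI)(IKS)
  →4  K(KI)(IKS)
  →5  KI

Term B:
  start: KI(KK)(SS(IK))(IK(IS)(K(II)))
  →1  I(SS(IK))(IK(IS)(K(II)))
  →2  SS(IK)(IK(IS)(K(II)))
  →3  S(IK(IS)(K(II)))(IK(IK(IS)(K(II))))
  →4  S(K(IS)(K(II)))(IK(IK(IS)(K(II))))
  →5  S(IS)(IK(IK(IS)(K(II))))
  →6  SS(IK(IK(IS)(K(II))))
  →7  SS(K(IK(IS)(K(II))))
  →8  SS(K(K(IS)(K(II))))
  →9  SS(K(IS))
  →10  SS(KS)

Answer: DIFFERENT — A ⇓ KI, B ⇓ SS(KS)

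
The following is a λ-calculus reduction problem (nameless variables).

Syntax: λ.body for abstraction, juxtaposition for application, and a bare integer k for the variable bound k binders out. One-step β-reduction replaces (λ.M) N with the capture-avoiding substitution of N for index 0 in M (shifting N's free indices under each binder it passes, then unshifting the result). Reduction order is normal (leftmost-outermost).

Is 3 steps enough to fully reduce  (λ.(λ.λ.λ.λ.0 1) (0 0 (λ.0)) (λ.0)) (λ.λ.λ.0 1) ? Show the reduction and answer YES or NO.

Answer: YES — reaches normal form λ.λ.0 1 in 3 ≤ 3 steps

Derivation:
  start: (λ.(λ.λ.λ.λ.0 1) (0 0 (λ.0)) (λ.0)) (λ.λ.λ.0 1)
  →1  (λ.λ.λ.λ.0 1) ((λ.λ.λ.0 1) (λ.λ.λ.0 1) (λ.0)) (λ.0)
  →2  (λ.λ.λ.0 1) (λ.0)
  →3  λ.λ.0 1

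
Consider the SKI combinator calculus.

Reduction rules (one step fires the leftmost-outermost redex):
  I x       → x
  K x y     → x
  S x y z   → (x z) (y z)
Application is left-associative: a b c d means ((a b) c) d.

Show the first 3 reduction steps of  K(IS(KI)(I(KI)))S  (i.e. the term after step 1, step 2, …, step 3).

Answer: after 3 steps: S(KI)(KI)

Derivation:
  start: K(IS(KI)(I(KI)))S
  [1] IS(KI)(I(KI))
  [2] S(KI)(I(KI))
  [3] S(KI)(KI)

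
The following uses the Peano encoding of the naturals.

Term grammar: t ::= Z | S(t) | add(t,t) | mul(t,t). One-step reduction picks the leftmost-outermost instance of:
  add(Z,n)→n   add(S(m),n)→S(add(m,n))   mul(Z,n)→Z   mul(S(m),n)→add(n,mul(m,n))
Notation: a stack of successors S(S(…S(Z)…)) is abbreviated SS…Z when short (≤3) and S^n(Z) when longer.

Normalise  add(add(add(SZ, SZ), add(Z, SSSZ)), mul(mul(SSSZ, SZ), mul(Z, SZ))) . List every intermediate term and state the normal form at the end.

  start: add(add(add(SZ, SZ), add(Z, SSSZ)), mul(mul(SSSZ, SZ), mul(Z, SZ)))
  →1  add(add(S(add(Z, SZ)), add(Z, SSSZ)), mul(mul(SSSZ, SZ), mul(Z, SZ)))
  →2  add(S(add(add(Z, SZ), add(Z, SSSZ))), mul(mul(SSSZ, SZ), mul(Z, SZ)))
  →3  S(add(add(add(Z, SZ), add(Z, SSSZ)), mul(mul(SSSZ, SZ), mul(Z, SZ))))
  →4  S(add(add(SZ, add(Z, SSSZ)), mul(mul(SSSZ, SZ), mul(Z, SZ))))
  →5  S(add(S(add(Z, add(Z, SSSZ))), mul(mul(SSSZ, SZ), mul(Z, SZ))))
  →6  S(S(add(add(Z, add(Z, SSSZ)), mul(mul(SSSZ, SZ), mul(Z, SZ)))))
  →7  S(S(add(add(Z, SSSZ), mul(mul(SSSZ, SZ), mul(Z, SZ)))))
  →8  S(S(add(SSSZ, mul(mul(SSSZ, SZ), mul(Z, SZ)))))
  →9  S(S(S(add(SSZ, mul(mul(SSSZ, SZ), mul(Z, SZ))))))
  →10  S(S(S(S(add(SZ, mul(mul(SSSZ, SZ), mul(Z, SZ)))))))
  →11  S(S(S(S(S(add(Z, mul(mul(SSSZ, SZ), mul(Z, SZ))))))))
  →12  S(S(S(S(S(mul(mul(SSSZ, SZ), mul(Z, SZ)))))))
  →13  S(S(S(S(S(mul(add(SZ, mul(SSZ, SZ)), mul(Z, SZ)))))))
  →14  S(S(S(S(S(mul(S(add(Z, mul(SSZ, SZ))), mul(Z, SZ)))))))
  →15  S(S(S(S(S(add(mul(Z, SZ), mul(add(Z, mul(SSZ, SZ)), mul(Z, SZ))))))))
  →16  S(S(S(S(S(add(Z, mul(add(Z, mul(SSZ, SZ)), mul(Z, SZ))))))))
  →17  S(S(S(S(S(mul(add(Z, mul(SSZ, SZ)), mul(Z, SZ)))))))
  →18  S(S(S(S(S(mul(mul(SSZ, SZ), mul(Z, SZ)))))))
  →19  S(S(S(S(S(mul(add(SZ, mul(SZ, SZ)), mul(Z, SZ)))))))
  →20  S(S(S(S(S(mul(S(add(Z, mul(SZ, SZ))), mul(Z, SZ)))))))
  →21  S(S(S(S(S(add(mul(Z, SZ), mul(add(Z, mul(SZ, SZ)), mul(Z, SZ))))))))
  →22  S(S(S(S(S(add(Z, mul(add(Z, mul(SZ, SZ)), mul(Z, SZ))))))))
  →23  S(S(S(S(S(mul(add(Z, mul(SZ, SZ)), mul(Z, SZ)))))))
  →24  S(S(S(S(S(mul(mul(SZ, SZ), mul(Z, SZ)))))))
  →25  S(S(S(S(S(mul(add(SZ, mul(Z, SZ)), mul(Z, SZ)))))))
  →26  S(S(S(S(S(mul(S(add(Z, mul(Z, SZ))), mul(Z, SZ)))))))
  →27  S(S(S(S(S(add(mul(Z, SZ), mul(add(Z, mul(Z, SZ)), mul(Z, SZ))))))))
  →28  S(S(S(S(S(add(Z, mul(add(Z, mul(Z, SZ)), mul(Z, SZ))))))))
  →29  S(S(S(S(S(mul(add(Z, mul(Z, SZ)), mul(Z, SZ)))))))
  →30  S(S(S(S(S(mul(mul(Z, SZ), mul(Z, SZ)))))))
  →31  S(S(S(S(S(mul(Z, mul(Z, SZ)))))))
  →32  S^5(Z)

Answer: normal form = S^5(Z)  (in 32 steps)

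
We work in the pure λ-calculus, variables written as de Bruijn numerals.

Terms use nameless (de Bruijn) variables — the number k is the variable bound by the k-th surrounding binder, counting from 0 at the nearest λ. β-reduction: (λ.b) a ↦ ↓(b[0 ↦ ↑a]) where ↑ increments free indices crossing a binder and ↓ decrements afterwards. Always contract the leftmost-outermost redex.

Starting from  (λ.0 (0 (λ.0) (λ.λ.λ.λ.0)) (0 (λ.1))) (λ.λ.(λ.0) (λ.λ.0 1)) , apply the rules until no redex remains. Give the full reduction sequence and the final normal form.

Answer: normal form = λ.λ.0 1  (in 4 steps)

Reduction:
  start: (λ.0 (0 (λ.0) (λ.λ.λ.λ.0)) (0 (λ.1))) (λ.λ.(λ.0) (λ.λ.0 1))
  step 1: (λ.λ.(λ.0) (λ.λ.0 1)) ((λ.λ.(λ.0) (λ.λ.0 1)) (λ.0) (λ.λ.λ.λ.0)) ((λ.λ.(λ.0) (λ.λ.0 1)) (λ.λ.λ.(λ.0) (λ.λ.0 1)))
  step 2: (λ.(λ.0) (λ.λ.0 1)) ((λ.λ.(λ.0) (λ.λ.0 1)) (λ.λ.λ.(λ.0) (λ.λ.0 1)))
  step 3: (λ.0) (λ.λ.0 1)
  step 4: λ.λ.0 1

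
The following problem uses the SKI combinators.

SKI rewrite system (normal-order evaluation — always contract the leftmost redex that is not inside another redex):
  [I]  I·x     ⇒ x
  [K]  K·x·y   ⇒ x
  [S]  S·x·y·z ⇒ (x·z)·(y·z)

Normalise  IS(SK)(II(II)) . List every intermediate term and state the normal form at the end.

Answer: normal form = S(SK)I  (in 4 steps)

Derivation:
  start: IS(SK)(II(II))
  →1  S(SK)(II(II))
  →2  S(SK)(I(II))
  →3  S(SK)(II)
  →4  S(SK)I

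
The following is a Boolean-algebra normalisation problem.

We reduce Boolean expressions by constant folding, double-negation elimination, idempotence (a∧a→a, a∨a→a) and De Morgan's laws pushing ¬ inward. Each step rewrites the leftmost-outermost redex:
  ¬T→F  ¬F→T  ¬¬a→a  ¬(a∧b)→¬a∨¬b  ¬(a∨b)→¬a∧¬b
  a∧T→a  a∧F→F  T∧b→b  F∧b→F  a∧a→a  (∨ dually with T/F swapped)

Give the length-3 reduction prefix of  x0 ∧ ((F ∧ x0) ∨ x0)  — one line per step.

  start: x0 ∧ ((F ∧ x0) ∨ x0)
  →1  x0 ∧ (F ∨ x0)
  →2  x0 ∧ x0
  →3  x0

Answer: after 3 steps: x0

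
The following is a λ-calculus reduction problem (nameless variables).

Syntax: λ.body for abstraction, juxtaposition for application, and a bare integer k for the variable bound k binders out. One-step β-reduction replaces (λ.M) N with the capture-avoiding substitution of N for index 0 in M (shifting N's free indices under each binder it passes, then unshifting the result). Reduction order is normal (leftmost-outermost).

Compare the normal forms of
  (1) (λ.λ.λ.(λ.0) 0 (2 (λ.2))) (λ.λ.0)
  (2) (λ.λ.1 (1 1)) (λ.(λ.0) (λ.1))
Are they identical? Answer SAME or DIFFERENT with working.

Answer: DIFFERENT — A ⇓ λ.λ.0 (λ.0), B ⇓ λ.λ.λ.λ.λ.1

Reduction:
Term A:
  start: (λ.λ.λ.(λ.0) 0 (2 (λ.2))) (λ.λ.0)
  [1] λ.λ.(λ.0) 0 ((λ.λ.0) (λ.2))
  [2] λ.λ.0 ((λ.λ.0) (λ.2))
  [3] λ.λ.0 (λ.0)

Term B:
  start: (λ.λ.1 (1 1)) (λ.(λ.0) (λ.1))
  [1] λ.(λ.(λ.0) (λ.1)) ((λ.(λ.0) (λ.1)) (λ.(λ.0) (λ.1)))
  [2] λ.(λ.0) (λ.(λ.(λ.0) (λ.1)) (λ.(λ.0) (λ.1)))
  [3] λ.λ.(λ.(λ.0) (λ.1)) (λ.(λ.0) (λ.1))
  [4] λ.λ.(λ.0) (λ.λ.(λ.0) (λ.1))
  [5] λ.λ.λ.λ.(λ.0) (λ.1)
  [6] λ.λ.λ.λ.λ.1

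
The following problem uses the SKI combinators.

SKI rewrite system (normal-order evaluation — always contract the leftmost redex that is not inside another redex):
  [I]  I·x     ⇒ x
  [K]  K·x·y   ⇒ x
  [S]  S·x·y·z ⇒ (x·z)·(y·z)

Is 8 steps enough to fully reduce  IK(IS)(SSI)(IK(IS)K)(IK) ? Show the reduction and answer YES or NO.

Answer: YES — reaches normal form SSK in 7 ≤ 8 steps

Derivation:
  start: IK(IS)(SSI)(IK(IS)K)(IK)
  step 1: K(IS)(SSI)(IK(IS)K)(IK)
  step 2: IS(IK(IS)K)(IK)
  step 3: S(IK(IS)K)(IK)
  step 4: S(K(IS)K)(IK)
  step 5: S(IS)(IK)
  step 6: SS(IK)
  step 7: SSK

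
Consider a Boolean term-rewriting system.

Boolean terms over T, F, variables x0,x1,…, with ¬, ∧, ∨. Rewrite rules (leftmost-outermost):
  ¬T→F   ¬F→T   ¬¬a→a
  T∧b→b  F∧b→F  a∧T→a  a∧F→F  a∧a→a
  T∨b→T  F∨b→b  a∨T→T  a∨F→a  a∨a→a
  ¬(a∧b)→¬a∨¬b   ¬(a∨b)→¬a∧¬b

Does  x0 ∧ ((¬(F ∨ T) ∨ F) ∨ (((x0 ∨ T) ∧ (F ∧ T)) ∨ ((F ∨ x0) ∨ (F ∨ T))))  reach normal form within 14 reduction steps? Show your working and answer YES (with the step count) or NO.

  start: x0 ∧ ((¬(F ∨ T) ∨ F) ∨ (((x0 ∨ T) ∧ (F ∧ T)) ∨ ((F ∨ x0) ∨ (F ∨ T))))
  →1  x0 ∧ (¬(F ∨ T) ∨ (((x0 ∨ T) ∧ (F ∧ T)) ∨ ((F ∨ x0) ∨ (F ∨ T))))
  →2  x0 ∧ ((¬F ∧ ¬T) ∨ (((x0 ∨ T) ∧ (F ∧ T)) ∨ ((F ∨ x0) ∨ (F ∨ T))))
  →3  x0 ∧ ((T ∧ ¬T) ∨ (((x0 ∨ T) ∧ (F ∧ T)) ∨ ((F ∨ x0) ∨ (F ∨ T))))
  →4  x0 ∧ (¬T ∨ (((x0 ∨ T) ∧ (F ∧ T)) ∨ ((F ∨ x0) ∨ (F ∨ T))))
  →5  x0 ∧ (F ∨ (((x0 ∨ T) ∧ (F ∧ T)) ∨ ((F ∨ x0) ∨ (F ∨ T))))
  →6  x0 ∧ (((x0 ∨ T) ∧ (F ∧ T)) ∨ ((F ∨ x0) ∨ (F ∨ T)))
  →7  x0 ∧ ((T ∧ (F ∧ T)) ∨ ((F ∨ x0) ∨ (F ∨ T)))
  →8  x0 ∧ ((F ∧ T) ∨ ((F ∨ x0) ∨ (F ∨ T)))
  →9  x0 ∧ (F ∨ ((F ∨ x0) ∨ (F ∨ T)))
  →10  x0 ∧ ((F ∨ x0) ∨ (F ∨ T))
  →11  x0 ∧ (x0 ∨ (F ∨ T))
  →12  x0 ∧ (x0 ∨ T)
  →13  x0 ∧ T
  →14  x0

Answer: YES — reaches normal form x0 in 14 ≤ 14 steps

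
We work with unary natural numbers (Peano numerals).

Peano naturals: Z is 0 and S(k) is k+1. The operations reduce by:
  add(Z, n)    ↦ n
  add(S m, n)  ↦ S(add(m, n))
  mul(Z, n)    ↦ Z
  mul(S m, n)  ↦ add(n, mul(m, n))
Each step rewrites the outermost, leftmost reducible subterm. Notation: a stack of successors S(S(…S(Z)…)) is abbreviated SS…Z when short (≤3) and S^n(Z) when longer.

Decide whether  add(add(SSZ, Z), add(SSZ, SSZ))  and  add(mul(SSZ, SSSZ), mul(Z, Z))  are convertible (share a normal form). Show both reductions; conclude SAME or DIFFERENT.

Term A:
  start: add(add(SSZ, Z), add(SSZ, SSZ))
  step 1: add(S(add(SZ, Z)), add(SSZ, SSZ))
  step 2: S(add(add(SZ, Z), add(SSZ, SSZ)))
  step 3: S(add(S(add(Z, Z)), add(SSZ, SSZ)))
  step 4: S(S(add(add(Z, Z), add(SSZ, SSZ))))
  step 5: S(S(add(Z, add(SSZ, SSZ))))
  step 6: S(S(add(SSZ, SSZ)))
  step 7: S(S(S(add(SZ, SSZ))))
  step 8: S(S(S(S(add(Z, SSZ)))))
  step 9: S^6(Z)

Term B:
  start: add(mul(SSZ, SSSZ), mul(Z, Z))
  step 1: add(add(SSSZ, mul(SZ, SSSZ)), mul(Z, Z))
  step 2: add(S(add(SSZ, mul(SZ, SSSZ))), mul(Z, Z))
  step 3: S(add(add(SSZ, mul(SZ, SSSZ)), mul(Z, Z)))
  step 4: S(add(S(add(SZ, mul(SZ, SSSZ))), mul(Z, Z)))
  step 5: S(S(add(add(SZ, mul(SZ, SSSZ)), mul(Z, Z))))
  step 6: S(S(add(S(add(Z, mul(SZ, SSSZ))), mul(Z, Z))))
  step 7: S(S(S(add(add(Z, mul(SZ, SSSZ)), mul(Z, Z)))))
  step 8: S(S(S(add(mul(SZ, SSSZ), mul(Z, Z)))))
  step 9: S(S(S(add(add(SSSZ, mul(Z, SSSZ)), mul(Z, Z)))))
  step 10: S(S(S(add(S(add(SSZ, mul(Z, SSSZ))), mul(Z, Z)))))
  step 11: S(S(S(S(add(add(SSZ, mul(Z, SSSZ)), mul(Z, Z))))))
  step 12: S(S(S(S(add(S(add(SZ, mul(Z, SSSZ))), mul(Z, Z))))))
  step 13: S(S(S(S(S(add(add(SZ, mul(Z, SSSZ)), mul(Z, Z)))))))
  step 14: S(S(S(S(S(add(S(add(Z, mul(Z, SSSZ))), mul(Z, Z)))))))
  step 15: S(S(S(S(S(S(add(add(Z, mul(Z, SSSZ)), mul(Z, Z))))))))
  step 16: S(S(S(S(S(S(add(mul(Z, SSSZ), mul(Z, Z))))))))
  step 17: S(S(S(S(S(S(add(Z, mul(Z, Z))))))))
  step 18: S(S(S(S(S(S(mul(Z, Z)))))))
  step 19: S^6(Z)

Answer: SAME — A ⇓ S^6(Z), B ⇓ S^6(Z)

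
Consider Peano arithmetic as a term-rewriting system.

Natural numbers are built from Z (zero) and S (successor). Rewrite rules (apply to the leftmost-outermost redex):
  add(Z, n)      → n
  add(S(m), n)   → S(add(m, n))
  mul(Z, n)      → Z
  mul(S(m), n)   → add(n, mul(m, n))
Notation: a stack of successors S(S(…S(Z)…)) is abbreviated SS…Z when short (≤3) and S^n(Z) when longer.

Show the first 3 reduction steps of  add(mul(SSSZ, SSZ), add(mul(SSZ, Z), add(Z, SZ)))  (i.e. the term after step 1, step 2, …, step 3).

Answer: after 3 steps: S(add(add(SZ, mul(SSZ, SSZ)), add(mul(SSZ, Z), add(Z, SZ))))

Working:
  start: add(mul(SSSZ, SSZ), add(mul(SSZ, Z), add(Z, SZ)))
  [1] add(add(SSZ, mul(SSZ, SSZ)), add(mul(SSZ, Z), add(Z, SZ)))
  [2] add(S(add(SZ, mul(SSZ, SSZ))), add(mul(SSZ, Z), add(Z, SZ)))
  [3] S(add(add(SZ, mul(SSZ, SSZ)), add(mul(SSZ, Z), add(Z, SZ))))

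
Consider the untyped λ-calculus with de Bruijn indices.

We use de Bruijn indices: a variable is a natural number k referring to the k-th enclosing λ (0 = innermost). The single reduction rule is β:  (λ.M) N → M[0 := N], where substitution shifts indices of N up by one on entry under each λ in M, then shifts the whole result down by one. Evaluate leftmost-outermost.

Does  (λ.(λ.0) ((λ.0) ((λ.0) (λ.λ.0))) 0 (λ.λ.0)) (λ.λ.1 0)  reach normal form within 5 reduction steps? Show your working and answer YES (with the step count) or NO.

  start: (λ.(λ.0) ((λ.0) ((λ.0) (λ.λ.0))) 0 (λ.λ.0)) (λ.λ.1 0)
  →1  (λ.0) ((λ.0) ((λ.0) (λ.λ.0))) (λ.λ.1 0) (λ.λ.0)
  →2  (λ.0) ((λ.0) (λ.λ.0)) (λ.λ.1 0) (λ.λ.0)
  →3  (λ.0) (λ.λ.0) (λ.λ.1 0) (λ.λ.0)
  →4  (λ.λ.0) (λ.λ.1 0) (λ.λ.0)
  →5  (λ.0) (λ.λ.0)

Answer: NO — after 5 steps the term is (λ.0) (λ.λ.0), not yet normal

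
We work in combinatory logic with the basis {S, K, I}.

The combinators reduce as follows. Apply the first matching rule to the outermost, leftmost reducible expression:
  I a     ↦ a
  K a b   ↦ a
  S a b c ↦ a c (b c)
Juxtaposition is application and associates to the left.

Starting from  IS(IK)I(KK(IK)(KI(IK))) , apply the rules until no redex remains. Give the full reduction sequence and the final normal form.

  start: IS(IK)I(KK(IK)(KI(IK)))
  [1] S(IK)I(KK(IK)(KI(IK)))
  [2] IK(KK(IK)(KI(IK)))(I(KK(IK)(KI(IK))))
  [3] K(KK(IK)(KI(IK)))(I(KK(IK)(KI(IK))))
  [4] KK(IK)(KI(IK))
  [5] K(KI(IK))
  [6] KI

Answer: normal form = KI  (in 6 steps)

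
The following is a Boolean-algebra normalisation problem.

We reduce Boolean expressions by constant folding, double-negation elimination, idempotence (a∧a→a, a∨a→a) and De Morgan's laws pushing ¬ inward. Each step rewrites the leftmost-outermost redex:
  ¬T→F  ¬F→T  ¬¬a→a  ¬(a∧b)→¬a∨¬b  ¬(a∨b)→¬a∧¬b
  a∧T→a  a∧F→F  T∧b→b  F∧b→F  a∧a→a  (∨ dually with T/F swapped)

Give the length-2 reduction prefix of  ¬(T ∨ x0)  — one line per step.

Answer: after 2 steps: F ∧ ¬x0

Reduction:
  start: ¬(T ∨ x0)
  →1  ¬T ∧ ¬x0
  →2  F ∧ ¬x0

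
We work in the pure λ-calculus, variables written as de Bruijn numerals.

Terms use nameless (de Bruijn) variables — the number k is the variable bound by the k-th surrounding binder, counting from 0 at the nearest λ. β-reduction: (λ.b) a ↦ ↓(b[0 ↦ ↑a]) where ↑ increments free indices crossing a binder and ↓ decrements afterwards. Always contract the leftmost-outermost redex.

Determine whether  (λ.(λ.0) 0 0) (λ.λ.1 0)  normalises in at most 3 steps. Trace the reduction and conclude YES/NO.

Answer: NO — after 3 steps the term is λ.(λ.λ.1 0) 0, not yet normal

Working:
  start: (λ.(λ.0) 0 0) (λ.λ.1 0)
  →1  (λ.0) (λ.λ.1 0) (λ.λ.1 0)
  →2  (λ.λ.1 0) (λ.λ.1 0)
  →3  λ.(λ.λ.1 0) 0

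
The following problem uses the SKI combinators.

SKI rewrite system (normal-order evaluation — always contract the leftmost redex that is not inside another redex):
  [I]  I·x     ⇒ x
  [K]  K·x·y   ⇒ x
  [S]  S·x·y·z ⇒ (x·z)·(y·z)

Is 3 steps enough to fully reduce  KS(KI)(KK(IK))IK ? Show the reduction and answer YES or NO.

Answer: NO — after 3 steps the term is KK(IK), not yet normal

Reduction:
  start: KS(KI)(KK(IK))IK
  [1] S(KK(IK))IK
  [2] KK(IK)K(IK)
  [3] KK(IK)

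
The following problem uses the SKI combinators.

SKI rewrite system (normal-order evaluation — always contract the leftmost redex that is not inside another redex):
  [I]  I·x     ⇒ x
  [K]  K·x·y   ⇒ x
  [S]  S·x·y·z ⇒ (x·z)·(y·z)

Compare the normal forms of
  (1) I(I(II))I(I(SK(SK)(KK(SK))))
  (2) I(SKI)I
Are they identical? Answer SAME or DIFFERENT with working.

Term A:
  start: I(I(II))I(I(SK(SK)(KK(SK))))
  →1  I(II)I(I(SK(SK)(KK(SK))))
  →2  III(I(SK(SK)(KK(SK))))
  →3  II(I(SK(SK)(KK(SK))))
  →4  I(I(SK(SK)(KK(SK))))
  →5  I(SK(SK)(KK(SK)))
  →6  SK(SK)(KK(SK))
  →7  K(KK(SK))(SK(KK(SK)))
  →8  KK(SK)
  →9  K

Term B:
  start: I(SKI)I
  →1  SKII
  →2  KI(II)
  →3  I

Answer: DIFFERENT — A ⇓ K, B ⇓ I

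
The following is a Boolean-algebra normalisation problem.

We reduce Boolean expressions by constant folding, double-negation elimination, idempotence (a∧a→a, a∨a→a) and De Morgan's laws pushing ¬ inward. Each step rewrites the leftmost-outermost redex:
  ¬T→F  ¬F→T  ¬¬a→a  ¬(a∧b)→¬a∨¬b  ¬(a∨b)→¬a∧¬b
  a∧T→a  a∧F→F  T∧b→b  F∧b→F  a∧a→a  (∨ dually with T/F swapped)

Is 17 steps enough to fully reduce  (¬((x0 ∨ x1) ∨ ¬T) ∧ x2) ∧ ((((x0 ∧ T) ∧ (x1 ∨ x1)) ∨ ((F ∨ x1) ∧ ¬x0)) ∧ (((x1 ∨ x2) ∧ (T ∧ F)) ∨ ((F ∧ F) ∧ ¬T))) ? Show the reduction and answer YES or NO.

Answer: YES — reaches normal form F in 14 ≤ 17 steps

Working:
  start: (¬((x0 ∨ x1) ∨ ¬T) ∧ x2) ∧ ((((x0 ∧ T) ∧ (x1 ∨ x1)) ∨ ((F ∨ x1) ∧ ¬x0)) ∧ (((x1 ∨ x2) ∧ (T ∧ F)) ∨ ((F ∧ F) ∧ ¬T)))
  [1] ((¬(x0 ∨ x1) ∧ ¬¬T) ∧ x2) ∧ ((((x0 ∧ T) ∧ (x1 ∨ x1)) ∨ ((F ∨ x1) ∧ ¬x0)) ∧ (((x1 ∨ x2) ∧ (T ∧ F)) ∨ ((F ∧ F) ∧ ¬T)))
  [2] (((¬x0 ∧ ¬x1) ∧ ¬¬T) ∧ x2) ∧ ((((x0 ∧ T) ∧ (x1 ∨ x1)) ∨ ((F ∨ x1) ∧ ¬x0)) ∧ (((x1 ∨ x2) ∧ (T ∧ F)) ∨ ((F ∧ F) ∧ ¬T)))
  [3] (((¬x0 ∧ ¬x1) ∧ T) ∧ x2) ∧ ((((x0 ∧ T) ∧ (x1 ∨ x1)) ∨ ((F ∨ x1) ∧ ¬x0)) ∧ (((x1 ∨ x2) ∧ (T ∧ F)) ∨ ((F ∧ F) ∧ ¬T)))
  [4] ((¬x0 ∧ ¬x1) ∧ x2) ∧ ((((x0 ∧ T) ∧ (x1 ∨ x1)) ∨ ((F ∨ x1) ∧ ¬x0)) ∧ (((x1 ∨ x2) ∧ (T ∧ F)) ∨ ((F ∧ F) ∧ ¬T)))
  [5] ((¬x0 ∧ ¬x1) ∧ x2) ∧ (((x0 ∧ (x1 ∨ x1)) ∨ ((F ∨ x1) ∧ ¬x0)) ∧ (((x1 ∨ x2) ∧ (T ∧ F)) ∨ ((F ∧ F) ∧ ¬T)))
  [6] ((¬x0 ∧ ¬x1) ∧ x2) ∧ (((x0 ∧ x1) ∨ ((F ∨ x1) ∧ ¬x0)) ∧ (((x1 ∨ x2) ∧ (T ∧ F)) ∨ ((F ∧ F) ∧ ¬T)))
  [7] ((¬x0 ∧ ¬x1) ∧ x2) ∧ (((x0 ∧ x1) ∨ (x1 ∧ ¬x0)) ∧ (((x1 ∨ x2) ∧ (T ∧ F)) ∨ ((F ∧ F) ∧ ¬T)))
  [8] ((¬x0 ∧ ¬x1) ∧ x2) ∧ (((x0 ∧ x1) ∨ (x1 ∧ ¬x0)) ∧ (((x1 ∨ x2) ∧ F) ∨ ((F ∧ F) ∧ ¬T)))
  [9] ((¬x0 ∧ ¬x1) ∧ x2) ∧ (((x0 ∧ x1) ∨ (x1 ∧ ¬x0)) ∧ (F ∨ ((F ∧ F) ∧ ¬T)))
  [10] ((¬x0 ∧ ¬x1) ∧ x2) ∧ (((x0 ∧ x1) ∨ (x1 ∧ ¬x0)) ∧ ((F ∧ F) ∧ ¬T))
  [11] ((¬x0 ∧ ¬x1) ∧ x2) ∧ (((x0 ∧ x1) ∨ (x1 ∧ ¬x0)) ∧ (F ∧ ¬T))
  [12] ((¬x0 ∧ ¬x1) ∧ x2) ∧ (((x0 ∧ x1) ∨ (x1 ∧ ¬x0)) ∧ F)
  [13] ((¬x0 ∧ ¬x1) ∧ x2) ∧ F
  [14] F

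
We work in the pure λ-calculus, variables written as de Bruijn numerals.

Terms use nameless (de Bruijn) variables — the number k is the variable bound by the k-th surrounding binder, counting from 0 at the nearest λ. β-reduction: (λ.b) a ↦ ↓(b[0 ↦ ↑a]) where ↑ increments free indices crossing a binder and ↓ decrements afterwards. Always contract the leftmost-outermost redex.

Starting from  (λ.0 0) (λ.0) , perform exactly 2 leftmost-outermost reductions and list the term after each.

Answer: after 2 steps: λ.0

Derivation:
  start: (λ.0 0) (λ.0)
  →1  (λ.0) (λ.0)
  →2  λ.0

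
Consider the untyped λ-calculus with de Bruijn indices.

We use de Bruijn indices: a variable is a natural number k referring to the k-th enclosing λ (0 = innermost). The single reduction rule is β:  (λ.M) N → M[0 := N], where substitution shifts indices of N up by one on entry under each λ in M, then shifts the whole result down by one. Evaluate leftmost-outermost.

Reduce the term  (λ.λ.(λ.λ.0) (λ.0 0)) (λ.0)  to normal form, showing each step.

Answer: normal form = λ.λ.0  (in 2 steps)

Reduction:
  start: (λ.λ.(λ.λ.0) (λ.0 0)) (λ.0)
  [1] λ.(λ.λ.0) (λ.0 0)
  [2] λ.λ.0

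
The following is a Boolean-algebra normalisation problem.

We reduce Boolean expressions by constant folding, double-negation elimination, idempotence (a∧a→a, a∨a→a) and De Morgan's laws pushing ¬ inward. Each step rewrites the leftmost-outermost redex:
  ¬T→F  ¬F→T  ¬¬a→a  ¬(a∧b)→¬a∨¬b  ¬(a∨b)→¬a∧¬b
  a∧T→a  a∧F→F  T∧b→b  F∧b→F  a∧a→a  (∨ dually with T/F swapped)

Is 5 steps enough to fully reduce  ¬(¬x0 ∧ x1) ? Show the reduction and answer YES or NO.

  start: ¬(¬x0 ∧ x1)
  →1  ¬¬x0 ∨ ¬x1
  →2  x0 ∨ ¬x1

Answer: YES — reaches normal form x0 ∨ ¬x1 in 2 ≤ 5 steps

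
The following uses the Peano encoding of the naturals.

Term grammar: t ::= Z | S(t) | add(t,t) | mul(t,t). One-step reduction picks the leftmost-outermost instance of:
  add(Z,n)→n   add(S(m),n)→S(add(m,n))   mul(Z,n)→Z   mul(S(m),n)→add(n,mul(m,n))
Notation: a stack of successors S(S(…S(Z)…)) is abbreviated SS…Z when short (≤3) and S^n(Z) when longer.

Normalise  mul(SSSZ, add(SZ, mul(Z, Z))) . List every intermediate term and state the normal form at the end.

  start: mul(SSSZ, add(SZ, mul(Z, Z)))
  [1] add(add(SZ, mul(Z, Z)), mul(SSZ, add(SZ, mul(Z, Z))))
  [2] add(S(add(Z, mul(Z, Z))), mul(SSZ, add(SZ, mul(Z, Z))))
  [3] S(add(add(Z, mul(Z, Z)), mul(SSZ, add(SZ, mul(Z, Z)))))
  [4] S(add(mul(Z, Z), mul(SSZ, add(SZ, mul(Z, Z)))))
  [5] S(add(Z, mul(SSZ, add(SZ, mul(Z, Z)))))
  [6] S(mul(SSZ, add(SZ, mul(Z, Z))))
  [7] S(add(add(SZ, mul(Z, Z)), mul(SZ, add(SZ, mul(Z, Z)))))
  [8] S(add(S(add(Z, mul(Z, Z))), mul(SZ, add(SZ, mul(Z, Z)))))
  [9] S(S(add(add(Z, mul(Z, Z)), mul(SZ, add(SZ, mul(Z, Z))))))
  [10] S(S(add(mul(Z, Z), mul(SZ, add(SZ, mul(Z, Z))))))
  [11] S(S(add(Z, mul(SZ, add(SZ, mul(Z, Z))))))
  [12] S(S(mul(SZ, add(SZ, mul(Z, Z)))))
  [13] S(S(add(add(SZ, mul(Z, Z)), mul(Z, add(SZ, mul(Z, Z))))))
  [14] S(S(add(S(add(Z, mul(Z, Z))), mul(Z, add(SZ, mul(Z, Z))))))
  [15] S(S(S(add(add(Z, mul(Z, Z)), mul(Z, add(SZ, mul(Z, Z)))))))
  [16] S(S(S(add(mul(Z, Z), mul(Z, add(SZ, mul(Z, Z)))))))
  [17] S(S(S(add(Z, mul(Z, add(SZ, mul(Z, Z)))))))
  [18] S(S(S(mul(Z, add(SZ, mul(Z, Z))))))
  [19] SSSZ

Answer: normal form = SSSZ  (in 19 steps)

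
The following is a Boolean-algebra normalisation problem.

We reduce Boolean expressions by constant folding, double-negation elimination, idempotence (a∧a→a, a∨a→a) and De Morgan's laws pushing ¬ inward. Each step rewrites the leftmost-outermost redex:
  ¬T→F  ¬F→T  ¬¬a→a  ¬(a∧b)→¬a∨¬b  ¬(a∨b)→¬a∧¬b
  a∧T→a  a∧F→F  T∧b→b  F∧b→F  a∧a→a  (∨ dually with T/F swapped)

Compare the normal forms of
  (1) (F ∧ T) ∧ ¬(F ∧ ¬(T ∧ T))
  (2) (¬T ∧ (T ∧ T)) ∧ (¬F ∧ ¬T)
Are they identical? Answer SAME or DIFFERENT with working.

Term A:
  start: (F ∧ T) ∧ ¬(F ∧ ¬(T ∧ T))
  →1  F ∧ ¬(F ∧ ¬(T ∧ T))
  →2  F

Term B:
  start: (¬T ∧ (T ∧ T)) ∧ (¬F ∧ ¬T)
  →1  (F ∧ (T ∧ T)) ∧ (¬F ∧ ¬T)
  →2  F ∧ (¬F ∧ ¬T)
  →3  F

Answer: SAME — A ⇓ F, B ⇓ F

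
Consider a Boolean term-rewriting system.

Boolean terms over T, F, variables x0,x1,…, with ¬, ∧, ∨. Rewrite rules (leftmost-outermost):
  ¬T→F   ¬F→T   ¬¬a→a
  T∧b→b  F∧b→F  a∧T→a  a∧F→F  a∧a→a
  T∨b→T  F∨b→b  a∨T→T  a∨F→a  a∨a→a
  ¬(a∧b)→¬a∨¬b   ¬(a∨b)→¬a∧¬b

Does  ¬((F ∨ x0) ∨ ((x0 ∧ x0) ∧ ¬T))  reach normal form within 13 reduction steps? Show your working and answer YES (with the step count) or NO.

  start: ¬((F ∨ x0) ∨ ((x0 ∧ x0) ∧ ¬T))
  step 1: ¬(F ∨ x0) ∧ ¬((x0 ∧ x0) ∧ ¬T)
  step 2: (¬F ∧ ¬x0) ∧ ¬((x0 ∧ x0) ∧ ¬T)
  step 3: (T ∧ ¬x0) ∧ ¬((x0 ∧ x0) ∧ ¬T)
  step 4: ¬x0 ∧ ¬((x0 ∧ x0) ∧ ¬T)
  step 5: ¬x0 ∧ (¬(x0 ∧ x0) ∨ ¬¬T)
  step 6: ¬x0 ∧ ((¬x0 ∨ ¬x0) ∨ ¬¬T)
  step 7: ¬x0 ∧ (¬x0 ∨ ¬¬T)
  step 8: ¬x0 ∧ (¬x0 ∨ T)
  step 9: ¬x0 ∧ T
  step 10: ¬x0

Answer: YES — reaches normal form ¬x0 in 10 ≤ 13 steps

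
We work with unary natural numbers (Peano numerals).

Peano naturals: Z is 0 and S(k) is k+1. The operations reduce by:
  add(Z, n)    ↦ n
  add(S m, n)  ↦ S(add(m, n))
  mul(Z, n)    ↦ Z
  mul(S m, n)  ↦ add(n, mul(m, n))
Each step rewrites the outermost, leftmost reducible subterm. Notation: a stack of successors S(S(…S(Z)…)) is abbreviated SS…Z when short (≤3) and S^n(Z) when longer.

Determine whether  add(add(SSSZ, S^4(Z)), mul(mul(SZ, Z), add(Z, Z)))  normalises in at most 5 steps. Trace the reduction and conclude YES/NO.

  start: add(add(SSSZ, S^4(Z)), mul(mul(SZ, Z), add(Z, Z)))
  [1] add(S(add(SSZ, S^4(Z))), mul(mul(SZ, Z), add(Z, Z)))
  [2] S(add(add(SSZ, S^4(Z)), mul(mul(SZ, Z), add(Z, Z))))
  [3] S(add(S(add(SZ, S^4(Z))), mul(mul(SZ, Z), add(Z, Z))))
  [4] S(S(add(add(SZ, S^4(Z)), mul(mul(SZ, Z), add(Z, Z)))))
  [5] S(S(add(S(add(Z, S^4(Z))), mul(mul(SZ, Z), add(Z, Z)))))

Answer: NO — after 5 steps the term is S(S(add(S(add(Z, S^4(Z))), mul(mul(SZ, Z), add(Z, Z))))), not yet normal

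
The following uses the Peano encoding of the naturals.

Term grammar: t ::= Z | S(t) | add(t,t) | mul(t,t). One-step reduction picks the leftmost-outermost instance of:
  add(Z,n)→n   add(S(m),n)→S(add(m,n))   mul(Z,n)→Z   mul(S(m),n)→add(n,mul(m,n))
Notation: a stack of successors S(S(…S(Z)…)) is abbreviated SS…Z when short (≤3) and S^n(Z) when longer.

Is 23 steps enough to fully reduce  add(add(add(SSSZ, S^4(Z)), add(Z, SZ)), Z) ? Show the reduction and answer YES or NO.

Answer: YES — reaches normal form S^8(Z) in 22 ≤ 23 steps

Reduction:
  start: add(add(add(SSSZ, S^4(Z)), add(Z, SZ)), Z)
  →1  add(add(S(add(SSZ, S^4(Z))), add(Z, SZ)), Z)
  →2  add(S(add(add(SSZ, S^4(Z)), add(Z, SZ))), Z)
  →3  S(add(add(add(SSZ, S^4(Z)), add(Z, SZ)), Z))
  →4  S(add(add(S(add(SZ, S^4(Z))), add(Z, SZ)), Z))
  →5  S(add(S(add(add(SZ, S^4(Z)), add(Z, SZ))), Z))
  →6  S(S(add(add(add(SZ, S^4(Z)), add(Z, SZ)), Z)))
  →7  S(S(add(add(S(add(Z, S^4(Z))), add(Z, SZ)), Z)))
  →8  S(S(add(S(add(add(Z, S^4(Z)), add(Z, SZ))), Z)))
  →9  S(S(S(add(add(add(Z, S^4(Z)), add(Z, SZ)), Z))))
  →10  S(S(S(add(add(S^4(Z), add(Z, SZ)), Z))))
  →11  S(S(S(add(S(add(SSSZ, add(Z, SZ))), Z))))
  →12  S(S(S(S(add(add(SSSZ, add(Z, SZ)), Z)))))
  →13  S(S(S(S(add(S(add(SSZ, add(Z, SZ))), Z)))))
  →14  S(S(S(S(S(add(add(SSZ, add(Z, SZ)), Z))))))
  →15  S(S(S(S(S(add(S(add(SZ, add(Z, SZ))), Z))))))
  →16  S(S(S(S(S(S(add(add(SZ, add(Z, SZ)), Z)))))))
  →17  S(S(S(S(S(S(add(S(add(Z, add(Z, SZ))), Z)))))))
  →18  S(S(S(S(S(S(S(add(add(Z, add(Z, SZ)), Z))))))))
  →19  S(S(S(S(S(S(S(add(add(Z, SZ), Z))))))))
  →20  S(S(S(S(S(S(S(add(SZ, Z))))))))
  →21  S(S(S(S(S(S(S(S(add(Z, Z)))))))))
  →22  S^8(Z)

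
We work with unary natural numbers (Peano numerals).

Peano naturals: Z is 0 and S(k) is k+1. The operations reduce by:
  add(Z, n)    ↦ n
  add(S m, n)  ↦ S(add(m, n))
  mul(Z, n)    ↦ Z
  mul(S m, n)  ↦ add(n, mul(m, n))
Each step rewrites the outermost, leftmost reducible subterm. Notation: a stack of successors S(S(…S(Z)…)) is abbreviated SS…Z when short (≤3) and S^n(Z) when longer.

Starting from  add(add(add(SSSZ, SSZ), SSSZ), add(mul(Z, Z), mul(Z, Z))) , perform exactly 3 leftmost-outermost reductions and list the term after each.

  start: add(add(add(SSSZ, SSZ), SSSZ), add(mul(Z, Z), mul(Z, Z)))
  step 1: add(add(S(add(SSZ, SSZ)), SSSZ), add(mul(Z, Z), mul(Z, Z)))
  step 2: add(S(add(add(SSZ, SSZ), SSSZ)), add(mul(Z, Z), mul(Z, Z)))
  step 3: S(add(add(add(SSZ, SSZ), SSSZ), add(mul(Z, Z), mul(Z, Z))))

Answer: after 3 steps: S(add(add(add(SSZ, SSZ), SSSZ), add(mul(Z, Z), mul(Z, Z))))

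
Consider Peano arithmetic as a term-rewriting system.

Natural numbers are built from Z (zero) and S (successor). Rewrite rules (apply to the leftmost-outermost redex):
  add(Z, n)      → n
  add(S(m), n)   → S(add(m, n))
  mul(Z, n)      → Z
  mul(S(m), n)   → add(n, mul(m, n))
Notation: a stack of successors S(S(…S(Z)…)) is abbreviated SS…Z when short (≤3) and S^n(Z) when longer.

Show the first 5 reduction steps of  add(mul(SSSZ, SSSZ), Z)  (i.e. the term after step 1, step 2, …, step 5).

Answer: after 5 steps: S(S(add(add(SZ, mul(SSZ, SSSZ)), Z)))

Working:
  start: add(mul(SSSZ, SSSZ), Z)
  →1  add(add(SSSZ, mul(SSZ, SSSZ)), Z)
  →2  add(S(add(SSZ, mul(SSZ, SSSZ))), Z)
  →3  S(add(add(SSZ, mul(SSZ, SSSZ)), Z))
  →4  S(add(S(add(SZ, mul(SSZ, SSSZ))), Z))
  →5  S(S(add(add(SZ, mul(SSZ, SSSZ)), Z)))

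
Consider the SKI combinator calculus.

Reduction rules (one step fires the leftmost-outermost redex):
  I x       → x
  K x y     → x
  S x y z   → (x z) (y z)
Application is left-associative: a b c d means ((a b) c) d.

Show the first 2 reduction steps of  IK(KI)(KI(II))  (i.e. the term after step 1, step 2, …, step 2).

Answer: after 2 steps: KI

Reduction:
  start: IK(KI)(KI(II))
  →1  K(KI)(KI(II))
  →2  KI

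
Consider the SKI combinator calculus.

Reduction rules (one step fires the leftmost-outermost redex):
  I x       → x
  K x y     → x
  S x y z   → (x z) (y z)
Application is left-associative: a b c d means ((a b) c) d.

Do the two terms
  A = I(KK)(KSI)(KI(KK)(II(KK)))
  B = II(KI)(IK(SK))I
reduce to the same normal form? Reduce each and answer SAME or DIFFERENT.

Answer: DIFFERENT — A ⇓ K(KK), B ⇓ I

Working:
Term A:
  start: I(KK)(KSI)(KI(KK)(II(KK)))
  →1  KK(KSI)(KI(KK)(II(KK)))
  →2  K(KI(KK)(II(KK)))
  →3  K(I(II(KK)))
  →4  K(II(KK))
  →5  K(I(KK))
  →6  K(KK)

Term B:
  start: II(KI)(IK(SK))I
  →1  I(KI)(IK(SK))I
  →2  KI(IK(SK))I
  →3  II
  →4  I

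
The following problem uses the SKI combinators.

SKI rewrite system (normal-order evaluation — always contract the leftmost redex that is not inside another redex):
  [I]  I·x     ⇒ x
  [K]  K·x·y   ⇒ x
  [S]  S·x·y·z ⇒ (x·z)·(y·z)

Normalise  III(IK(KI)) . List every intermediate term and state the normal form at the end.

  start: III(IK(KI))
  [1] II(IK(KI))
  [2] I(IK(KI))
  [3] IK(KI)
  [4] K(KI)

Answer: normal form = K(KI)  (in 4 steps)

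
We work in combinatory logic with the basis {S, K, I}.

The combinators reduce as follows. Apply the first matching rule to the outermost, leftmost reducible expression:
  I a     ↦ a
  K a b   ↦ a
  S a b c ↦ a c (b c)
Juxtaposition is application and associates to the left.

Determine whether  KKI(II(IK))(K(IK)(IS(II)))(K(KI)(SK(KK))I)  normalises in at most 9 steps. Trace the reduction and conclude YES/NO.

Answer: YES — reaches normal form KI in 7 ≤ 9 steps

Reduction:
  start: KKI(II(IK))(K(IK)(IS(II)))(K(KI)(SK(KK))I)
  →1  K(II(IK))(K(IK)(IS(II)))(K(KI)(SK(KK))I)
  →2  II(IK)(K(KI)(SK(KK))I)
  →3  I(IK)(K(KI)(SK(KK))I)
  →4  IK(K(KI)(SK(KK))I)
  →5  K(K(KI)(SK(KK))I)
  →6  K(KII)
  →7  KI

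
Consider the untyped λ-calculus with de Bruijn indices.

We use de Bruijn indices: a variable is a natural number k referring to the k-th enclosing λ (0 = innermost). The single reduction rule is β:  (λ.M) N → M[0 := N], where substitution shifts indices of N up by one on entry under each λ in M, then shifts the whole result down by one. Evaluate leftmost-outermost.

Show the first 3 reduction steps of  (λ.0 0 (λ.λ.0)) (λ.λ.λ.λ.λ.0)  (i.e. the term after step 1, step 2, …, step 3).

Answer: after 3 steps: λ.λ.λ.0

Reduction:
  start: (λ.0 0 (λ.λ.0)) (λ.λ.λ.λ.λ.0)
  →1  (λ.λ.λ.λ.λ.0) (λ.λ.λ.λ.λ.0) (λ.λ.0)
  →2  (λ.λ.λ.λ.0) (λ.λ.0)
  →3  λ.λ.λ.0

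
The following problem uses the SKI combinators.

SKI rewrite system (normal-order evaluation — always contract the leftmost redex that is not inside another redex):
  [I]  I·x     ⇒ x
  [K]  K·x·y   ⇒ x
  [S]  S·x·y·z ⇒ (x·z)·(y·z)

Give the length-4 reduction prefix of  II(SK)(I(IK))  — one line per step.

  start: II(SK)(I(IK))
  [1] I(SK)(I(IK))
  [2] SK(I(IK))
  [3] SK(IK)
  [4] SKK

Answer: after 4 steps: SKK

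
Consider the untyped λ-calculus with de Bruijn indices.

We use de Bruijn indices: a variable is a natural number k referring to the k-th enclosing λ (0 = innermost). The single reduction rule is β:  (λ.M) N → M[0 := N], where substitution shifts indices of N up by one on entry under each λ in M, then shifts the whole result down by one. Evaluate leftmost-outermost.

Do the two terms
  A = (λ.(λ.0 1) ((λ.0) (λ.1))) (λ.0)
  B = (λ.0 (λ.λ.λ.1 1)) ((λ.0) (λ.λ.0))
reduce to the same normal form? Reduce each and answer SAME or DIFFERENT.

Term A:
  start: (λ.(λ.0 1) ((λ.0) (λ.1))) (λ.0)
  step 1: (λ.0 (λ.0)) ((λ.0) (λ.λ.0))
  step 2: (λ.0) (λ.λ.0) (λ.0)
  step 3: (λ.λ.0) (λ.0)
  step 4: λ.0

Term B:
  start: (λ.0 (λ.λ.λ.1 1)) ((λ.0) (λ.λ.0))
  step 1: (λ.0) (λ.λ.0) (λ.λ.λ.1 1)
  step 2: (λ.λ.0) (λ.λ.λ.1 1)
  step 3: λ.0

Answer: SAME — A ⇓ λ.0, B ⇓ λ.0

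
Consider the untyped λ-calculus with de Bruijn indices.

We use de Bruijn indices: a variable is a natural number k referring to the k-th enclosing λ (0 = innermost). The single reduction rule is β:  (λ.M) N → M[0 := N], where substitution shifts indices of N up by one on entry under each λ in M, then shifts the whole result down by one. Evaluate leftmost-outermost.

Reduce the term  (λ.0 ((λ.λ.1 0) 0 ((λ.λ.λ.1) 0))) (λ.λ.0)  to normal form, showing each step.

  start: (λ.0 ((λ.λ.1 0) 0 ((λ.λ.λ.1) 0))) (λ.λ.0)
  →1  (λ.λ.0) ((λ.λ.1 0) (λ.λ.0) ((λ.λ.λ.1) (λ.λ.0)))
  →2  λ.0

Answer: normal form = λ.0  (in 2 steps)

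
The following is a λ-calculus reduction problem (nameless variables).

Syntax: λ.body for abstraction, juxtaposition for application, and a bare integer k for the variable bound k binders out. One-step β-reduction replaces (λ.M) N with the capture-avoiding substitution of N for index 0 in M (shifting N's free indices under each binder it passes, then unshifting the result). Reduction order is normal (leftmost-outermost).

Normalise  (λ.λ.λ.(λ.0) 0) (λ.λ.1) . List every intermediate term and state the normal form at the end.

Answer: normal form = λ.λ.0  (in 2 steps)

Working:
  start: (λ.λ.λ.(λ.0) 0) (λ.λ.1)
  step 1: λ.λ.(λ.0) 0
  step 2: λ.λ.0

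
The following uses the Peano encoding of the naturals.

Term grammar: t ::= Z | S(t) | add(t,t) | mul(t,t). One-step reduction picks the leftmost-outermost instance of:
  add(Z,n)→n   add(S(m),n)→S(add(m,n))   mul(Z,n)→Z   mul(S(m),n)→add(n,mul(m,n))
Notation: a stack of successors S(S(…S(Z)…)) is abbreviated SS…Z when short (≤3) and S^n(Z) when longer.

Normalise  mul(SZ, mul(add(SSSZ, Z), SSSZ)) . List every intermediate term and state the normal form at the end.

Answer: normal form = S^9(Z)  (in 32 steps)

Reduction:
  start: mul(SZ, mul(add(SSSZ, Z), SSSZ))
  step 1: add(mul(add(SSSZ, Z), SSSZ), mul(Z, mul(add(SSSZ, Z), SSSZ)))
  step 2: add(mul(S(add(SSZ, Z)), SSSZ), mul(Z, mul(add(SSSZ, Z), SSSZ)))
  step 3: add(add(SSSZ, mul(add(SSZ, Z), SSSZ)), mul(Z, mul(add(SSSZ, Z), SSSZ)))
  step 4: add(S(add(SSZ, mul(add(SSZ, Z), SSSZ))), mul(Z, mul(add(SSSZ, Z), SSSZ)))
  step 5: S(add(add(SSZ, mul(add(SSZ, Z), SSSZ)), mul(Z, mul(add(SSSZ, Z), SSSZ))))
  step 6: S(add(S(add(SZ, mul(add(SSZ, Z), SSSZ))), mul(Z, mul(add(SSSZ, Z), SSSZ))))
  step 7: S(S(add(add(SZ, mul(add(SSZ, Z), SSSZ)), mul(Z, mul(add(SSSZ, Z), SSSZ)))))
  step 8: S(S(add(S(add(Z, mul(add(SSZ, Z), SSSZ))), mul(Z, mul(add(SSSZ, Z), SSSZ)))))
  step 9: S(S(S(add(add(Z, mul(add(SSZ, Z), SSSZ)), mul(Z, mul(add(SSSZ, Z), SSSZ))))))
  step 10: S(S(S(add(mul(add(SSZ, Z), SSSZ), mul(Z, mul(add(SSSZ, Z), SSSZ))))))
  step 11: S(S(S(add(mul(S(add(SZ, Z)), SSSZ), mul(Z, mul(add(SSSZ, Z), SSSZ))))))
  step 12: S(S(S(add(add(SSSZ, mul(add(SZ, Z), SSSZ)), mul(Z, mul(add(SSSZ, Z), SSSZ))))))
  step 13: S(S(S(add(S(add(SSZ, mul(add(SZ, Z), SSSZ))), mul(Z, mul(add(SSSZ, Z), SSSZ))))))
  step 14: S(S(S(S(add(add(SSZ, mul(add(SZ, Z), SSSZ)), mul(Z, mul(add(SSSZ, Z), SSSZ)))))))
  step 15: S(S(S(S(add(S(add(SZ, mul(add(SZ, Z), SSSZ))), mul(Z, mul(add(SSSZ, Z), SSSZ)))))))
  step 16: S(S(S(S(S(add(add(SZ, mul(add(SZ, Z), SSSZ)), mul(Z, mul(add(SSSZ, Z), SSSZ))))))))
  step 17: S(S(S(S(S(add(S(add(Z, mul(add(SZ, Z), SSSZ))), mul(Z, mul(add(SSSZ, Z), SSSZ))))))))
  step 18: S(S(S(S(S(S(add(add(Z, mul(add(SZ, Z), SSSZ)), mul(Z, mul(add(SSSZ, Z), SSSZ)))))))))
  step 19: S(S(S(S(S(S(add(mul(add(SZ, Z), SSSZ), mul(Z, mul(add(SSSZ, Z), SSSZ)))))))))
  step 20: S(S(S(S(S(S(add(mul(S(add(Z, Z)), SSSZ), mul(Z, mul(add(SSSZ, Z), SSSZ)))))))))
  step 21: S(S(S(S(S(S(add(add(SSSZ, mul(add(Z, Z), SSSZ)), mul(Z, mul(add(SSSZ, Z), SSSZ)))))))))
  step 22: S(S(S(S(S(S(add(S(add(SSZ, mul(add(Z, Z), SSSZ))), mul(Z, mul(add(SSSZ, Z), SSSZ)))))))))
  step 23: S(S(S(S(S(S(S(add(add(SSZ, mul(add(Z, Z), SSSZ)), mul(Z, mul(add(SSSZ, Z), SSSZ))))))))))
  step 24: S(S(S(S(S(S(S(add(S(add(SZ, mul(add(Z, Z), SSSZ))), mul(Z, mul(add(SSSZ, Z), SSSZ))))))))))
  step 25: S(S(S(S(S(S(S(S(add(add(SZ, mul(add(Z, Z), SSSZ)), mul(Z, mul(add(SSSZ, Z), SSSZ)))))))))))
  step 26: S(S(S(S(S(S(S(S(add(S(add(Z, mul(add(Z, Z), SSSZ))), mul(Z, mul(add(SSSZ, Z), SSSZ)))))))))))
  step 27: S(S(S(S(S(S(S(S(S(add(add(Z, mul(add(Z, Z), SSSZ)), mul(Z, mul(add(SSSZ, Z), SSSZ))))))))))))
  step 28: S(S(S(S(S(S(S(S(S(add(mul(add(Z, Z), SSSZ), mul(Z, mul(add(SSSZ, Z), SSSZ))))))))))))
  step 29: S(S(S(S(S(S(S(S(S(add(mul(Z, SSSZ), mul(Z, mul(add(SSSZ, Z), SSSZ))))))))))))
  step 30: S(S(S(S(S(S(S(S(S(add(Z, mul(Z, mul(add(SSSZ, Z), SSSZ))))))))))))
  step 31: S(S(S(S(S(S(S(S(S(mul(Z, mul(add(SSSZ, Z), SSSZ)))))))))))
  step 32: S^9(Z)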